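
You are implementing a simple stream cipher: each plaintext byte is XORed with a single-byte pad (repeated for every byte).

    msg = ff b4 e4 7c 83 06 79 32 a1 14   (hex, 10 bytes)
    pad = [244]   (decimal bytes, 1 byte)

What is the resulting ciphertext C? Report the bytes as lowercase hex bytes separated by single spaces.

0b 40 10 88 77 f2 8d c6 55 e0

The 1-byte key repeats, so the effective keystream is f4 f4 f4 f4 f4 f4 f4 f4 f4 f4.
byte 0: ff xor f4 = 0b
byte 1: b4 xor f4 = 40
byte 2: e4 xor f4 = 10
byte 3: 7c xor f4 = 88
byte 4: 83 xor f4 = 77
byte 5: 06 xor f4 = f2
byte 6: 79 xor f4 = 8d
byte 7: 32 xor f4 = c6
byte 8: a1 xor f4 = 55
byte 9: 14 xor f4 = e0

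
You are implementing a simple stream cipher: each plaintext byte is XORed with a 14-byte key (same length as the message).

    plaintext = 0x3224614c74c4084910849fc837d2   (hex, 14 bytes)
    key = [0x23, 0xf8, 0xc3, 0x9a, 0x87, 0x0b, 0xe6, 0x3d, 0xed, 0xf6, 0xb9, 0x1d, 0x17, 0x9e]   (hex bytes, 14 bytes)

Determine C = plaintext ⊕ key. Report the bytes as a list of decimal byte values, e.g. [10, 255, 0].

[17, 220, 162, 214, 243, 207, 238, 116, 253, 114, 38, 213, 32, 76]

XOR is its own inverse, so applying the key byte-wise gives the result directly.
32 XOR 23 = 11
24 XOR f8 = dc
61 XOR c3 = a2
4c XOR 9a = d6
74 XOR 87 = f3
c4 XOR 0b = cf
08 XOR e6 = ee
49 XOR 3d = 74
10 XOR ed = fd
84 XOR f6 = 72
9f XOR b9 = 26
c8 XOR 1d = d5
37 XOR 17 = 20
d2 XOR 9e = 4c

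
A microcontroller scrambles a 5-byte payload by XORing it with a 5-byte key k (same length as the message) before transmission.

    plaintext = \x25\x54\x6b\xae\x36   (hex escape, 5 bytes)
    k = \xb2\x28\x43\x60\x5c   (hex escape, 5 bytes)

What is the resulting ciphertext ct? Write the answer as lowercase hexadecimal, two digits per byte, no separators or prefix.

25 ^ b2 = 97
54 ^ 28 = 7c
6b ^ 43 = 28
ae ^ 60 = ce
36 ^ 5c = 6a

977c28ce6a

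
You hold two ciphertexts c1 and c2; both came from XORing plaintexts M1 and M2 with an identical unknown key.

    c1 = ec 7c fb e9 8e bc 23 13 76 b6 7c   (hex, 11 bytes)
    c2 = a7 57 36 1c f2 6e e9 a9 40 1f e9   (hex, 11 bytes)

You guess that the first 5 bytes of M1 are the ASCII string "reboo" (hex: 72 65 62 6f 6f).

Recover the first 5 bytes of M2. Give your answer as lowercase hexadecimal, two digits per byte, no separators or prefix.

394eaf9a13

First, c1 ⊕ c2 = (M1 ⊕ K) ⊕ (M2 ⊕ K) = M1 ⊕ M2, so the key drops out. Then M2 = (M1 ⊕ M2) ⊕ M1 over the first 5 bytes.
byte 0: (ec xor a7) xor 72 = 4b xor 72 = 39
byte 1: (7c xor 57) xor 65 = 2b xor 65 = 4e
byte 2: (fb xor 36) xor 62 = cd xor 62 = af
byte 3: (e9 xor 1c) xor 6f = f5 xor 6f = 9a
byte 4: (8e xor f2) xor 6f = 7c xor 6f = 13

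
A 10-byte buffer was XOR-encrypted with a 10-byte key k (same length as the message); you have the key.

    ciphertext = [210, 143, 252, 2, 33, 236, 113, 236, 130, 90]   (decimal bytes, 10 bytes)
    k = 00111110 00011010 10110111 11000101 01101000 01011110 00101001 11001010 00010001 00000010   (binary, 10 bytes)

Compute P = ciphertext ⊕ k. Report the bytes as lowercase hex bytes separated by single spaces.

ec 95 4b c7 49 b2 58 26 93 58

XOR is its own inverse, so applying the key byte-wise gives the result directly.
d2 ⊕ 3e = ec
8f ⊕ 1a = 95
fc ⊕ b7 = 4b
02 ⊕ c5 = c7
21 ⊕ 68 = 49
ec ⊕ 5e = b2
71 ⊕ 29 = 58
ec ⊕ ca = 26
82 ⊕ 11 = 93
5a ⊕ 02 = 58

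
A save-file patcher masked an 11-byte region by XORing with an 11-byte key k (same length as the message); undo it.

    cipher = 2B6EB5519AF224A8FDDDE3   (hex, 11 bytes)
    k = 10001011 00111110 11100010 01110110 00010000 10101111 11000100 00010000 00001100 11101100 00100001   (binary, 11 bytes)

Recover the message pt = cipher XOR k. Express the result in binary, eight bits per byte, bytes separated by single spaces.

10100000 01010000 01010111 00100111 10001010 01011101 11100000 10111000 11110001 00110001 11000010

00101011 ⊕ 10001011 = 10100000
01101110 ⊕ 00111110 = 01010000
10110101 ⊕ 11100010 = 01010111
01010001 ⊕ 01110110 = 00100111
10011010 ⊕ 00010000 = 10001010
11110010 ⊕ 10101111 = 01011101
00100100 ⊕ 11000100 = 11100000
10101000 ⊕ 00010000 = 10111000
11111101 ⊕ 00001100 = 11110001
11011101 ⊕ 11101100 = 00110001
11100011 ⊕ 00100001 = 11000010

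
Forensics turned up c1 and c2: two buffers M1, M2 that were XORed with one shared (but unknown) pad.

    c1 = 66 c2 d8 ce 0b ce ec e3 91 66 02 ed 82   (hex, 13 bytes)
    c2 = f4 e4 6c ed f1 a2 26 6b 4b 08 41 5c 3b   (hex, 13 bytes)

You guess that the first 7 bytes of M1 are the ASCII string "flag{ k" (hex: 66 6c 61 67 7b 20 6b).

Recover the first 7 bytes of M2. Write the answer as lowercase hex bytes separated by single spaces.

f4 4a d5 44 81 4c a1

First, c1 ⊕ c2 = (M1 ⊕ K) ⊕ (M2 ⊕ K) = M1 ⊕ M2, so the key drops out. Then M2 = (M1 ⊕ M2) ⊕ M1 over the first 7 bytes.
byte 0: (66 XOR f4) XOR 66 = 92 XOR 66 = f4
byte 1: (c2 XOR e4) XOR 6c = 26 XOR 6c = 4a
byte 2: (d8 XOR 6c) XOR 61 = b4 XOR 61 = d5
byte 3: (ce XOR ed) XOR 67 = 23 XOR 67 = 44
byte 4: (0b XOR f1) XOR 7b = fa XOR 7b = 81
byte 5: (ce XOR a2) XOR 20 = 6c XOR 20 = 4c
byte 6: (ec XOR 26) XOR 6b = ca XOR 6b = a1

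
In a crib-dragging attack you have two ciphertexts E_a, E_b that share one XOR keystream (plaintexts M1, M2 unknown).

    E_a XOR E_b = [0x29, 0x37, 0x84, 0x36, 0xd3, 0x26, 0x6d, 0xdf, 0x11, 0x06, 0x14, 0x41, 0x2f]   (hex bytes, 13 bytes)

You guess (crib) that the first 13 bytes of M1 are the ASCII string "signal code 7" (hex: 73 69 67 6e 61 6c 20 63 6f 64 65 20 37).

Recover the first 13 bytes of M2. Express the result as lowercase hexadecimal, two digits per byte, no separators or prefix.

5a5ee358b24a4dbc7e62716118

Since E_a ⊕ E_b = M1 ⊕ M2, XORing with the guessed M1 bytes yields the corresponding M2 bytes: M2 = (E_a ⊕ E_b) ⊕ M1.
 41 ^ 115 =  90
 55 ^ 105 =  94
132 ^ 103 = 227
 54 ^ 110 =  88
211 ^  97 = 178
 38 ^ 108 =  74
109 ^  32 =  77
223 ^  99 = 188
 17 ^ 111 = 126
  6 ^ 100 =  98
 20 ^ 101 = 113
 65 ^  32 =  97
 47 ^  55 =  24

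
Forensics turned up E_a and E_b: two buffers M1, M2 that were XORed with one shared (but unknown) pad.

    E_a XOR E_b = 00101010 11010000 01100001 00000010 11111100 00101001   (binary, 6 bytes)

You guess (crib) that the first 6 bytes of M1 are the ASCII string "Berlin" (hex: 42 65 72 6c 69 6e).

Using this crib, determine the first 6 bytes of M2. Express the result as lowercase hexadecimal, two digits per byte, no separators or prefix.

68b5136e9547

Since E_a ⊕ E_b = M1 ⊕ M2, XORing with the guessed M1 bytes yields the corresponding M2 bytes: M2 = (E_a ⊕ E_b) ⊕ M1.
2a ^ 42 = 68
d0 ^ 65 = b5
61 ^ 72 = 13
02 ^ 6c = 6e
fc ^ 69 = 95
29 ^ 6e = 47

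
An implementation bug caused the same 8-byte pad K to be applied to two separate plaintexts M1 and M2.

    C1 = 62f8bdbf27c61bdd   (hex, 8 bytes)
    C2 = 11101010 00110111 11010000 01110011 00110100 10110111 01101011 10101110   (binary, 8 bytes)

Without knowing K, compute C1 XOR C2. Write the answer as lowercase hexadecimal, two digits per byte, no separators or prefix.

C1 ⊕ C2 = (M1 ⊕ K) ⊕ (M2 ⊕ K) = M1 ⊕ M2 — the shared key cancels under XOR.
62 ^ ea = 88
f8 ^ 37 = cf
bd ^ d0 = 6d
bf ^ 73 = cc
27 ^ 34 = 13
c6 ^ b7 = 71
1b ^ 6b = 70
dd ^ ae = 73

88cf6dcc13717073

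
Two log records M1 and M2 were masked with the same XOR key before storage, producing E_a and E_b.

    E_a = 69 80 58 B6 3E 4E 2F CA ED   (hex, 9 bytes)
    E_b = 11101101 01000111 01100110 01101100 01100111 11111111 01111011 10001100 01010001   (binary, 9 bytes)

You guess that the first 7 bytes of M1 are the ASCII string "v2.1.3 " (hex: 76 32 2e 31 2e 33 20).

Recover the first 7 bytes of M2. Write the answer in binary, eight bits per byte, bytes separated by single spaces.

11110010 11110101 00010000 11101011 01110111 10000010 01110100

First, E_a ⊕ E_b = (M1 ⊕ K) ⊕ (M2 ⊕ K) = M1 ⊕ M2, so the key drops out. Then M2 = (M1 ⊕ M2) ⊕ M1 over the first 7 bytes.
byte 0: (69 XOR ed) XOR 76 = 84 XOR 76 = f2
byte 1: (80 XOR 47) XOR 32 = c7 XOR 32 = f5
byte 2: (58 XOR 66) XOR 2e = 3e XOR 2e = 10
byte 3: (b6 XOR 6c) XOR 31 = da XOR 31 = eb
byte 4: (3e XOR 67) XOR 2e = 59 XOR 2e = 77
byte 5: (4e XOR ff) XOR 33 = b1 XOR 33 = 82
byte 6: (2f XOR 7b) XOR 20 = 54 XOR 20 = 74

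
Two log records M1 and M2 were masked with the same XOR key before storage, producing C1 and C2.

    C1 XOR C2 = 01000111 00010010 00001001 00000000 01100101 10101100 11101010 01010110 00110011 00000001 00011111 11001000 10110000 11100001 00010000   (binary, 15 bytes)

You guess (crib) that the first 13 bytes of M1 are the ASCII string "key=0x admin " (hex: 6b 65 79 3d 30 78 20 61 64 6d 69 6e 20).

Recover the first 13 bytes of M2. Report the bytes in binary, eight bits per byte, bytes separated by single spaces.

00101100 01110111 01110000 00111101 01010101 11010100 11001010 00110111 01010111 01101100 01110110 10100110 10010000

Since C1 ⊕ C2 = M1 ⊕ M2, XORing with the guessed M1 bytes yields the corresponding M2 bytes: M2 = (C1 ⊕ C2) ⊕ M1.
byte 0: 01000111 ^ 01101011 = 00101100
byte 1: 00010010 ^ 01100101 = 01110111
byte 2: 00001001 ^ 01111001 = 01110000
byte 3: 00000000 ^ 00111101 = 00111101
byte 4: 01100101 ^ 00110000 = 01010101
byte 5: 10101100 ^ 01111000 = 11010100
byte 6: 11101010 ^ 00100000 = 11001010
byte 7: 01010110 ^ 01100001 = 00110111
byte 8: 00110011 ^ 01100100 = 01010111
byte 9: 00000001 ^ 01101101 = 01101100
byte 10: 00011111 ^ 01101001 = 01110110
byte 11: 11001000 ^ 01101110 = 10100110
byte 12: 10110000 ^ 00100000 = 10010000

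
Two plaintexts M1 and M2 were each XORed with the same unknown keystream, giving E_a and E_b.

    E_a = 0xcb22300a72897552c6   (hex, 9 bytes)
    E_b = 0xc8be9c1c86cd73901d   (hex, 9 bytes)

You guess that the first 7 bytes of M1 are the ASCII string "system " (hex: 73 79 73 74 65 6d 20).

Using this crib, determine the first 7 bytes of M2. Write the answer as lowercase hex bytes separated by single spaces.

First, E_a ⊕ E_b = (M1 ⊕ K) ⊕ (M2 ⊕ K) = M1 ⊕ M2, so the key drops out. Then M2 = (M1 ⊕ M2) ⊕ M1 over the first 7 bytes.
byte 0: (cb ⊕ c8) ⊕ 73 = 03 ⊕ 73 = 70
byte 1: (22 ⊕ be) ⊕ 79 = 9c ⊕ 79 = e5
byte 2: (30 ⊕ 9c) ⊕ 73 = ac ⊕ 73 = df
byte 3: (0a ⊕ 1c) ⊕ 74 = 16 ⊕ 74 = 62
byte 4: (72 ⊕ 86) ⊕ 65 = f4 ⊕ 65 = 91
byte 5: (89 ⊕ cd) ⊕ 6d = 44 ⊕ 6d = 29
byte 6: (75 ⊕ 73) ⊕ 20 = 06 ⊕ 20 = 26

70 e5 df 62 91 29 26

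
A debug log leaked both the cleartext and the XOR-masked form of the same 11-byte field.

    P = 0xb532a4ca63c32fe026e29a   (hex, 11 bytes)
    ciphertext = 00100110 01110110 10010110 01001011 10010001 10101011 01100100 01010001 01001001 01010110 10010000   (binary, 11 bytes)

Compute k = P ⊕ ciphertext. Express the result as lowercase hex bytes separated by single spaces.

93 44 32 81 f2 68 4b b1 6f b4 0a

Since ciphertext = P ⊕ k, XORing both sides with P gives k = P ⊕ ciphertext.
b5 xor 26 = 93
32 xor 76 = 44
a4 xor 96 = 32
ca xor 4b = 81
63 xor 91 = f2
c3 xor ab = 68
2f xor 64 = 4b
e0 xor 51 = b1
26 xor 49 = 6f
e2 xor 56 = b4
9a xor 90 = 0a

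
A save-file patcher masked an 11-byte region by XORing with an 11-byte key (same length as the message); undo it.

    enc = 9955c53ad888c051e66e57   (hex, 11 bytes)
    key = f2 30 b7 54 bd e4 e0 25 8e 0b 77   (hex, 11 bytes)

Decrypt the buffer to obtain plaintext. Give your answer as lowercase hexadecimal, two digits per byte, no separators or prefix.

XOR is its own inverse, so applying the key byte-wise gives the result directly.
byte 0: 153 ⊕ 242 = 107
byte 1:  85 ⊕  48 = 101
byte 2: 197 ⊕ 183 = 114
byte 3:  58 ⊕  84 = 110
byte 4: 216 ⊕ 189 = 101
byte 5: 136 ⊕ 228 = 108
byte 6: 192 ⊕ 224 =  32
byte 7:  81 ⊕  37 = 116
byte 8: 230 ⊕ 142 = 104
byte 9: 110 ⊕  11 = 101
byte 10:  87 ⊕ 119 =  32

6b65726e656c2074686520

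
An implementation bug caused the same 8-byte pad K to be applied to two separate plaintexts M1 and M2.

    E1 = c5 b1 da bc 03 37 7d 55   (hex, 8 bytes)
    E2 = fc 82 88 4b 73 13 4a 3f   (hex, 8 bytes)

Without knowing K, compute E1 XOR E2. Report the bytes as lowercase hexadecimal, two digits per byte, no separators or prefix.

393352f77024376a

E1 ⊕ E2 = (M1 ⊕ K) ⊕ (M2 ⊕ K) = M1 ⊕ M2 — the shared key cancels under XOR.
c5 ⊕ fc = 39
b1 ⊕ 82 = 33
da ⊕ 88 = 52
bc ⊕ 4b = f7
03 ⊕ 73 = 70
37 ⊕ 13 = 24
7d ⊕ 4a = 37
55 ⊕ 3f = 6a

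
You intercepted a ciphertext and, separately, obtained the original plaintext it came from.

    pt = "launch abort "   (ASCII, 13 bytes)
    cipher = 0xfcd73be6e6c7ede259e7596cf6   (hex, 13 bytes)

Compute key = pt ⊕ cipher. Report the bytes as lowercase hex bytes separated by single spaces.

Since cipher = pt ⊕ key, XORing both sides with pt gives key = pt ⊕ cipher.
byte 0: 01101100 XOR 11111100 = 10010000
byte 1: 01100001 XOR 11010111 = 10110110
byte 2: 01110101 XOR 00111011 = 01001110
byte 3: 01101110 XOR 11100110 = 10001000
byte 4: 01100011 XOR 11100110 = 10000101
byte 5: 01101000 XOR 11000111 = 10101111
byte 6: 00100000 XOR 11101101 = 11001101
byte 7: 01100001 XOR 11100010 = 10000011
byte 8: 01100010 XOR 01011001 = 00111011
byte 9: 01101111 XOR 11100111 = 10001000
byte 10: 01110010 XOR 01011001 = 00101011
byte 11: 01110100 XOR 01101100 = 00011000
byte 12: 00100000 XOR 11110110 = 11010110

90 b6 4e 88 85 af cd 83 3b 88 2b 18 d6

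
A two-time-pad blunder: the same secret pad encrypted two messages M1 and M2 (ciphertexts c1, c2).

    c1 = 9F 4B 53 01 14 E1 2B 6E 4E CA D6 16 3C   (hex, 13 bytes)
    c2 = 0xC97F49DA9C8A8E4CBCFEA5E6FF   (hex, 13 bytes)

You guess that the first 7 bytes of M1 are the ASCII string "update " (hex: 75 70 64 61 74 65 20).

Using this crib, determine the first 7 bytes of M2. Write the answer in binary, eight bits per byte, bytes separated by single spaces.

00100011 01000100 01111110 10111010 11111100 00001110 10000101

First, c1 ⊕ c2 = (M1 ⊕ K) ⊕ (M2 ⊕ K) = M1 ⊕ M2, so the key drops out. Then M2 = (M1 ⊕ M2) ⊕ M1 over the first 7 bytes.
byte 0: (9f ⊕ c9) ⊕ 75 = 56 ⊕ 75 = 23
byte 1: (4b ⊕ 7f) ⊕ 70 = 34 ⊕ 70 = 44
byte 2: (53 ⊕ 49) ⊕ 64 = 1a ⊕ 64 = 7e
byte 3: (01 ⊕ da) ⊕ 61 = db ⊕ 61 = ba
byte 4: (14 ⊕ 9c) ⊕ 74 = 88 ⊕ 74 = fc
byte 5: (e1 ⊕ 8a) ⊕ 65 = 6b ⊕ 65 = 0e
byte 6: (2b ⊕ 8e) ⊕ 20 = a5 ⊕ 20 = 85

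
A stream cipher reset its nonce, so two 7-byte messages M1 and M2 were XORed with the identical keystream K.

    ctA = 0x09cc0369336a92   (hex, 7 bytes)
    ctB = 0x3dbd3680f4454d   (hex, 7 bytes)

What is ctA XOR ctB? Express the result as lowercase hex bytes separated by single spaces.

ctA ⊕ ctB = (M1 ⊕ K) ⊕ (M2 ⊕ K) = M1 ⊕ M2 — the shared key cancels under XOR.
09 XOR 3d = 34
cc XOR bd = 71
03 XOR 36 = 35
69 XOR 80 = e9
33 XOR f4 = c7
6a XOR 45 = 2f
92 XOR 4d = df

34 71 35 e9 c7 2f df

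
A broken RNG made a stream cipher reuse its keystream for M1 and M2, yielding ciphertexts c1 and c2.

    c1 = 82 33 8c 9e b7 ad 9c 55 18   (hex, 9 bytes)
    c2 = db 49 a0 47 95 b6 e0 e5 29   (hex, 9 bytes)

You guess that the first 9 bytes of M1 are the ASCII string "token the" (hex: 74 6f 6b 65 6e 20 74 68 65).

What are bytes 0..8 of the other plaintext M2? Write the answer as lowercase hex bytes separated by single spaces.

First, c1 ⊕ c2 = (M1 ⊕ K) ⊕ (M2 ⊕ K) = M1 ⊕ M2, so the key drops out. Then M2 = (M1 ⊕ M2) ⊕ M1 over the first 9 bytes.
byte 0: (82 XOR db) XOR 74 = 59 XOR 74 = 2d
byte 1: (33 XOR 49) XOR 6f = 7a XOR 6f = 15
byte 2: (8c XOR a0) XOR 6b = 2c XOR 6b = 47
byte 3: (9e XOR 47) XOR 65 = d9 XOR 65 = bc
byte 4: (b7 XOR 95) XOR 6e = 22 XOR 6e = 4c
byte 5: (ad XOR b6) XOR 20 = 1b XOR 20 = 3b
byte 6: (9c XOR e0) XOR 74 = 7c XOR 74 = 08
byte 7: (55 XOR e5) XOR 68 = b0 XOR 68 = d8
byte 8: (18 XOR 29) XOR 65 = 31 XOR 65 = 54

2d 15 47 bc 4c 3b 08 d8 54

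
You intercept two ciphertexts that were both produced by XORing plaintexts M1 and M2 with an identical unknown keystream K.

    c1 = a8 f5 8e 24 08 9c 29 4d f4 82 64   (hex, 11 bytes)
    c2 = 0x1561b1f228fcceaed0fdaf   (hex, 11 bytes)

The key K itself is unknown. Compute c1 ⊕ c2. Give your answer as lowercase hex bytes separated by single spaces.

c1 ⊕ c2 = (M1 ⊕ K) ⊕ (M2 ⊕ K) = M1 ⊕ M2 — the shared key cancels under XOR.
168 ⊕  21 = 189
245 ⊕  97 = 148
142 ⊕ 177 =  63
 36 ⊕ 242 = 214
  8 ⊕  40 =  32
156 ⊕ 252 =  96
 41 ⊕ 206 = 231
 77 ⊕ 174 = 227
244 ⊕ 208 =  36
130 ⊕ 253 = 127
100 ⊕ 175 = 203

bd 94 3f d6 20 60 e7 e3 24 7f cb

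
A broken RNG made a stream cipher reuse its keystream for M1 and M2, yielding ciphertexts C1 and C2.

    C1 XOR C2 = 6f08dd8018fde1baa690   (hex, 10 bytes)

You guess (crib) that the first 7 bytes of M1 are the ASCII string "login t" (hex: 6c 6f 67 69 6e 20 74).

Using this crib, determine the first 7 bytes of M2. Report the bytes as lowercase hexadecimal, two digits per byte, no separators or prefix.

Since C1 ⊕ C2 = M1 ⊕ M2, XORing with the guessed M1 bytes yields the corresponding M2 bytes: M2 = (C1 ⊕ C2) ⊕ M1.
byte 0: 6f ⊕ 6c = 03
byte 1: 08 ⊕ 6f = 67
byte 2: dd ⊕ 67 = ba
byte 3: 80 ⊕ 69 = e9
byte 4: 18 ⊕ 6e = 76
byte 5: fd ⊕ 20 = dd
byte 6: e1 ⊕ 74 = 95

0367bae976dd95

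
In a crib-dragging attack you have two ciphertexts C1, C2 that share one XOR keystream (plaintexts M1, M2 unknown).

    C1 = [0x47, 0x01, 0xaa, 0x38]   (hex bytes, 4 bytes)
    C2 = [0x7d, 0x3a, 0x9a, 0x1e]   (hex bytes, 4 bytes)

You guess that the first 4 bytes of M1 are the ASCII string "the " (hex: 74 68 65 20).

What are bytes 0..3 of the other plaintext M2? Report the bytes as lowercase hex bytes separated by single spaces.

First, C1 ⊕ C2 = (M1 ⊕ K) ⊕ (M2 ⊕ K) = M1 ⊕ M2, so the key drops out. Then M2 = (M1 ⊕ M2) ⊕ M1 over the first 4 bytes.
byte 0: (47 ^ 7d) ^ 74 = 3a ^ 74 = 4e
byte 1: (01 ^ 3a) ^ 68 = 3b ^ 68 = 53
byte 2: (aa ^ 9a) ^ 65 = 30 ^ 65 = 55
byte 3: (38 ^ 1e) ^ 20 = 26 ^ 20 = 06

4e 53 55 06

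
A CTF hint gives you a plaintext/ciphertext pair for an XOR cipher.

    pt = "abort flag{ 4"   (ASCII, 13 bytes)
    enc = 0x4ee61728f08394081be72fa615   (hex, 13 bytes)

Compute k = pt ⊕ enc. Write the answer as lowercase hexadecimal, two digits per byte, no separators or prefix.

Since enc = pt ⊕ k, XORing both sides with pt gives k = pt ⊕ enc.
01100001 ⊕ 01001110 = 00101111
01100010 ⊕ 11100110 = 10000100
01101111 ⊕ 00010111 = 01111000
01110010 ⊕ 00101000 = 01011010
01110100 ⊕ 11110000 = 10000100
00100000 ⊕ 10000011 = 10100011
01100110 ⊕ 10010100 = 11110010
01101100 ⊕ 00001000 = 01100100
01100001 ⊕ 00011011 = 01111010
01100111 ⊕ 11100111 = 10000000
01111011 ⊕ 00101111 = 01010100
00100000 ⊕ 10100110 = 10000110
00110100 ⊕ 00010101 = 00100001

2f84785a84a3f2647a80548621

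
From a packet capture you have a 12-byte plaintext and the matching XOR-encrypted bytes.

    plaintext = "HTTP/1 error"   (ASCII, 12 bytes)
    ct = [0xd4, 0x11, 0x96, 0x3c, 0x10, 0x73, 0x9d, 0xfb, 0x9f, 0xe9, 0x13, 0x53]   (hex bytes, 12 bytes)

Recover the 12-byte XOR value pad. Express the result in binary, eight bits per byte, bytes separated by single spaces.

10011100 01000101 11000010 01101100 00111111 01000010 10111101 10011110 11101101 10011011 01111100 00100001

Since ct = plaintext ⊕ pad, XORing both sides with plaintext gives pad = plaintext ⊕ ct.
byte 0:  72 ⊕ 212 = 156
byte 1:  84 ⊕  17 =  69
byte 2:  84 ⊕ 150 = 194
byte 3:  80 ⊕  60 = 108
byte 4:  47 ⊕  16 =  63
byte 5:  49 ⊕ 115 =  66
byte 6:  32 ⊕ 157 = 189
byte 7: 101 ⊕ 251 = 158
byte 8: 114 ⊕ 159 = 237
byte 9: 114 ⊕ 233 = 155
byte 10: 111 ⊕  19 = 124
byte 11: 114 ⊕  83 =  33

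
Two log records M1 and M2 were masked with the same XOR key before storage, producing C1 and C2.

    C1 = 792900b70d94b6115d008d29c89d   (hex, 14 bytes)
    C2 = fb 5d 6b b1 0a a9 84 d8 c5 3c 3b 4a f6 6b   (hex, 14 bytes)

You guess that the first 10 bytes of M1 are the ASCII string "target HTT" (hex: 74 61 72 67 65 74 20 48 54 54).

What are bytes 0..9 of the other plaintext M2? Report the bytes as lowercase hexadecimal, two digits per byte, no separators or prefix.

f615196162491281cc68

First, C1 ⊕ C2 = (M1 ⊕ K) ⊕ (M2 ⊕ K) = M1 ⊕ M2, so the key drops out. Then M2 = (M1 ⊕ M2) ⊕ M1 over the first 10 bytes.
byte 0: (79 ^ fb) ^ 74 = 82 ^ 74 = f6
byte 1: (29 ^ 5d) ^ 61 = 74 ^ 61 = 15
byte 2: (00 ^ 6b) ^ 72 = 6b ^ 72 = 19
byte 3: (b7 ^ b1) ^ 67 = 06 ^ 67 = 61
byte 4: (0d ^ 0a) ^ 65 = 07 ^ 65 = 62
byte 5: (94 ^ a9) ^ 74 = 3d ^ 74 = 49
byte 6: (b6 ^ 84) ^ 20 = 32 ^ 20 = 12
byte 7: (11 ^ d8) ^ 48 = c9 ^ 48 = 81
byte 8: (5d ^ c5) ^ 54 = 98 ^ 54 = cc
byte 9: (00 ^ 3c) ^ 54 = 3c ^ 54 = 68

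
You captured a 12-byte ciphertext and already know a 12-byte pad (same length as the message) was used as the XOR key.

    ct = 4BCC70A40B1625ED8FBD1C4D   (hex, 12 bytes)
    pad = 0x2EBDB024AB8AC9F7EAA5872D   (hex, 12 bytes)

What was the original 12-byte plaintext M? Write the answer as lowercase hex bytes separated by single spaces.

XOR is its own inverse, so applying the key byte-wise gives the result directly.
01001011 xor 00101110 = 01100101
11001100 xor 10111101 = 01110001
01110000 xor 10110000 = 11000000
10100100 xor 00100100 = 10000000
00001011 xor 10101011 = 10100000
00010110 xor 10001010 = 10011100
00100101 xor 11001001 = 11101100
11101101 xor 11110111 = 00011010
10001111 xor 11101010 = 01100101
10111101 xor 10100101 = 00011000
00011100 xor 10000111 = 10011011
01001101 xor 00101101 = 01100000

65 71 c0 80 a0 9c ec 1a 65 18 9b 60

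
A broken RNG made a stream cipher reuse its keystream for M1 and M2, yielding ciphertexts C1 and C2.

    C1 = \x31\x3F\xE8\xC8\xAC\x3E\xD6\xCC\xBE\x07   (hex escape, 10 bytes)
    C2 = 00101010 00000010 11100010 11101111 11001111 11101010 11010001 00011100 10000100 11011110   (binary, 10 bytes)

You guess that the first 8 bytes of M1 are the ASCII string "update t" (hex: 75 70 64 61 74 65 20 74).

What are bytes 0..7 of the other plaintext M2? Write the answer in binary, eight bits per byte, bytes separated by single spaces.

First, C1 ⊕ C2 = (M1 ⊕ K) ⊕ (M2 ⊕ K) = M1 ⊕ M2, so the key drops out. Then M2 = (M1 ⊕ M2) ⊕ M1 over the first 8 bytes.
byte 0: (31 ^ 2a) ^ 75 = 1b ^ 75 = 6e
byte 1: (3f ^ 02) ^ 70 = 3d ^ 70 = 4d
byte 2: (e8 ^ e2) ^ 64 = 0a ^ 64 = 6e
byte 3: (c8 ^ ef) ^ 61 = 27 ^ 61 = 46
byte 4: (ac ^ cf) ^ 74 = 63 ^ 74 = 17
byte 5: (3e ^ ea) ^ 65 = d4 ^ 65 = b1
byte 6: (d6 ^ d1) ^ 20 = 07 ^ 20 = 27
byte 7: (cc ^ 1c) ^ 74 = d0 ^ 74 = a4

01101110 01001101 01101110 01000110 00010111 10110001 00100111 10100100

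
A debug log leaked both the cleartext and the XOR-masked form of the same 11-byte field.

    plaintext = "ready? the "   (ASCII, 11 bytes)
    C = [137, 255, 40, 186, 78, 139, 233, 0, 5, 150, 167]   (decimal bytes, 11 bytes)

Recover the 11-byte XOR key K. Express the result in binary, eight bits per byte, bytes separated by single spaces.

11111011 10011010 01001001 11011110 00110111 10110100 11001001 01110100 01101101 11110011 10000111

Since C = plaintext ⊕ K, XORing both sides with plaintext gives K = plaintext ⊕ C.
72 xor 89 = fb
65 xor ff = 9a
61 xor 28 = 49
64 xor ba = de
79 xor 4e = 37
3f xor 8b = b4
20 xor e9 = c9
74 xor 00 = 74
68 xor 05 = 6d
65 xor 96 = f3
20 xor a7 = 87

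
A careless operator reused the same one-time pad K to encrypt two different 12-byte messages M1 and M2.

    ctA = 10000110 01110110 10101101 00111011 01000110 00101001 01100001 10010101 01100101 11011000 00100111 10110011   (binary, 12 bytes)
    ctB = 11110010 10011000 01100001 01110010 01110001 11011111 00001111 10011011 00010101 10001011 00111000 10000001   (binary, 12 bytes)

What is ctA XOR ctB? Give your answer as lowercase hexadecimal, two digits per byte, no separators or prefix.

74eecc4937f66e0e70531f32

ctA ⊕ ctB = (M1 ⊕ K) ⊕ (M2 ⊕ K) = M1 ⊕ M2 — the shared key cancels under XOR.
86 ^ f2 = 74
76 ^ 98 = ee
ad ^ 61 = cc
3b ^ 72 = 49
46 ^ 71 = 37
29 ^ df = f6
61 ^ 0f = 6e
95 ^ 9b = 0e
65 ^ 15 = 70
d8 ^ 8b = 53
27 ^ 38 = 1f
b3 ^ 81 = 32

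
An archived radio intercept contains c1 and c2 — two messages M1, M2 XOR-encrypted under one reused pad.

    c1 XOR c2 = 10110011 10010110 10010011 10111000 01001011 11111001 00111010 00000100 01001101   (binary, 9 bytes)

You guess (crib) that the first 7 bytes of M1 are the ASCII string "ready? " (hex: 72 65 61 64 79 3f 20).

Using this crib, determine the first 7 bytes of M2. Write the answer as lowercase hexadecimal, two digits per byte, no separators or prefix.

c1f3f2dc32c61a

Since c1 ⊕ c2 = M1 ⊕ M2, XORing with the guessed M1 bytes yields the corresponding M2 bytes: M2 = (c1 ⊕ c2) ⊕ M1.
b3 xor 72 = c1
96 xor 65 = f3
93 xor 61 = f2
b8 xor 64 = dc
4b xor 79 = 32
f9 xor 3f = c6
3a xor 20 = 1a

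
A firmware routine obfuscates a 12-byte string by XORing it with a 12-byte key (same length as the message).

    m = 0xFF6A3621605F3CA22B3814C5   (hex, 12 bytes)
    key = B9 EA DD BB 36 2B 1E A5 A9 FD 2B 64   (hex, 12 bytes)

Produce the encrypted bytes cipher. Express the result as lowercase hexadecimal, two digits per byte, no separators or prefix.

255 ⊕ 185 =  70
106 ⊕ 234 = 128
 54 ⊕ 221 = 235
 33 ⊕ 187 = 154
 96 ⊕  54 =  86
 95 ⊕  43 = 116
 60 ⊕  30 =  34
162 ⊕ 165 =   7
 43 ⊕ 169 = 130
 56 ⊕ 253 = 197
 20 ⊕  43 =  63
197 ⊕ 100 = 161

4680eb9a5674220782c53fa1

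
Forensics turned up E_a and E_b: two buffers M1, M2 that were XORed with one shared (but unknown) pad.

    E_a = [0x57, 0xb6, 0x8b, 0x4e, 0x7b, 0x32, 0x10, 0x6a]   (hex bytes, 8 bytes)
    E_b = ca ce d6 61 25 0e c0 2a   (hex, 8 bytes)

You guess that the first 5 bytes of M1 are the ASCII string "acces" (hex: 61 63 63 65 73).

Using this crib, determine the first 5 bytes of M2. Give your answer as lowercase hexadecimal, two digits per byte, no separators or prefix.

First, E_a ⊕ E_b = (M1 ⊕ K) ⊕ (M2 ⊕ K) = M1 ⊕ M2, so the key drops out. Then M2 = (M1 ⊕ M2) ⊕ M1 over the first 5 bytes.
byte 0: (57 ⊕ ca) ⊕ 61 = 9d ⊕ 61 = fc
byte 1: (b6 ⊕ ce) ⊕ 63 = 78 ⊕ 63 = 1b
byte 2: (8b ⊕ d6) ⊕ 63 = 5d ⊕ 63 = 3e
byte 3: (4e ⊕ 61) ⊕ 65 = 2f ⊕ 65 = 4a
byte 4: (7b ⊕ 25) ⊕ 73 = 5e ⊕ 73 = 2d

fc1b3e4a2d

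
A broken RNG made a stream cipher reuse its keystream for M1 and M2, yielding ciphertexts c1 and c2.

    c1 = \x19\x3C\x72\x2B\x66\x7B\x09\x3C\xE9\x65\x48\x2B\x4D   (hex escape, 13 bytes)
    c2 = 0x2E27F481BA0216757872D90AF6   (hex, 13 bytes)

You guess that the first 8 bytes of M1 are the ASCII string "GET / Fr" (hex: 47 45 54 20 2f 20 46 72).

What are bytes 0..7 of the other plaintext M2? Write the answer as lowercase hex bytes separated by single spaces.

First, c1 ⊕ c2 = (M1 ⊕ K) ⊕ (M2 ⊕ K) = M1 ⊕ M2, so the key drops out. Then M2 = (M1 ⊕ M2) ⊕ M1 over the first 8 bytes.
byte 0: (19 XOR 2e) XOR 47 = 37 XOR 47 = 70
byte 1: (3c XOR 27) XOR 45 = 1b XOR 45 = 5e
byte 2: (72 XOR f4) XOR 54 = 86 XOR 54 = d2
byte 3: (2b XOR 81) XOR 20 = aa XOR 20 = 8a
byte 4: (66 XOR ba) XOR 2f = dc XOR 2f = f3
byte 5: (7b XOR 02) XOR 20 = 79 XOR 20 = 59
byte 6: (09 XOR 16) XOR 46 = 1f XOR 46 = 59
byte 7: (3c XOR 75) XOR 72 = 49 XOR 72 = 3b

70 5e d2 8a f3 59 59 3b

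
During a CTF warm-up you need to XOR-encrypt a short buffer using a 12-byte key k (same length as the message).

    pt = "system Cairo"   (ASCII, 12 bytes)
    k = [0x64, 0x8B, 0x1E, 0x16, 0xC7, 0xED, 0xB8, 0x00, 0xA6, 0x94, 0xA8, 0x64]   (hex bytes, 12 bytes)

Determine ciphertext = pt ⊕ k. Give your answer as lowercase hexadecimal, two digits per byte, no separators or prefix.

17f26d62a2809843c7fdda0b

XOR is its own inverse, so applying the key byte-wise gives the result directly.
byte 0: 73 xor 64 = 17
byte 1: 79 xor 8b = f2
byte 2: 73 xor 1e = 6d
byte 3: 74 xor 16 = 62
byte 4: 65 xor c7 = a2
byte 5: 6d xor ed = 80
byte 6: 20 xor b8 = 98
byte 7: 43 xor 00 = 43
byte 8: 61 xor a6 = c7
byte 9: 69 xor 94 = fd
byte 10: 72 xor a8 = da
byte 11: 6f xor 64 = 0b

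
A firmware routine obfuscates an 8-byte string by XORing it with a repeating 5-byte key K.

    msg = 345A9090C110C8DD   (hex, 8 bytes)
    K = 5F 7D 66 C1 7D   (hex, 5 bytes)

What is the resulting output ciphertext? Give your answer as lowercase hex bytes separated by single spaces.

6b 27 f6 51 bc 4f b5 bb

The 5-byte key repeats, so the effective keystream is 5f 7d 66 c1 7d 5f 7d 66.
byte 0: 34 XOR 5f = 6b
byte 1: 5a XOR 7d = 27
byte 2: 90 XOR 66 = f6
byte 3: 90 XOR c1 = 51
byte 4: c1 XOR 7d = bc
byte 5: 10 XOR 5f = 4f
byte 6: c8 XOR 7d = b5
byte 7: dd XOR 66 = bb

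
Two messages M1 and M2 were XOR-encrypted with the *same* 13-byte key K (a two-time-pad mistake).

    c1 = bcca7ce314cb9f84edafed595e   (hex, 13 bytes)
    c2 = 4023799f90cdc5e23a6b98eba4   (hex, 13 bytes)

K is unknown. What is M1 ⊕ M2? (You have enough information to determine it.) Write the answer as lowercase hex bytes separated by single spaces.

fc e9 05 7c 84 06 5a 66 d7 c4 75 b2 fa

c1 ⊕ c2 = (M1 ⊕ K) ⊕ (M2 ⊕ K) = M1 ⊕ M2 — the shared key cancels under XOR.
byte 0: 188 xor  64 = 252
byte 1: 202 xor  35 = 233
byte 2: 124 xor 121 =   5
byte 3: 227 xor 159 = 124
byte 4:  20 xor 144 = 132
byte 5: 203 xor 205 =   6
byte 6: 159 xor 197 =  90
byte 7: 132 xor 226 = 102
byte 8: 237 xor  58 = 215
byte 9: 175 xor 107 = 196
byte 10: 237 xor 152 = 117
byte 11:  89 xor 235 = 178
byte 12:  94 xor 164 = 250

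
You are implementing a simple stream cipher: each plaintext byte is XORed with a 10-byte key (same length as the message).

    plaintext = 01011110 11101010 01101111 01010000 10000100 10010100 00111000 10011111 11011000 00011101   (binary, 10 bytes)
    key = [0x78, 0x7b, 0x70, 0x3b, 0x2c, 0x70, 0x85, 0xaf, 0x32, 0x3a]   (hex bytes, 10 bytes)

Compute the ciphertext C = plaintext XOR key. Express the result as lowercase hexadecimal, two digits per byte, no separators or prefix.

byte 0: 5e ^ 78 = 26
byte 1: ea ^ 7b = 91
byte 2: 6f ^ 70 = 1f
byte 3: 50 ^ 3b = 6b
byte 4: 84 ^ 2c = a8
byte 5: 94 ^ 70 = e4
byte 6: 38 ^ 85 = bd
byte 7: 9f ^ af = 30
byte 8: d8 ^ 32 = ea
byte 9: 1d ^ 3a = 27

26911f6ba8e4bd30ea27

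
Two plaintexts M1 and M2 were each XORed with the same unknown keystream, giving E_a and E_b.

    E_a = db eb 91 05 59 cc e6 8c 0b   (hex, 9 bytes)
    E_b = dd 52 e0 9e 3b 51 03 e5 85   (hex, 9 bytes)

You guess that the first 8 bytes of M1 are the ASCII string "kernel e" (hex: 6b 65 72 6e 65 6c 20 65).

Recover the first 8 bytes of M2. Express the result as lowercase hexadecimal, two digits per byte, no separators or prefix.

6ddc03f507f1c50c

First, E_a ⊕ E_b = (M1 ⊕ K) ⊕ (M2 ⊕ K) = M1 ⊕ M2, so the key drops out. Then M2 = (M1 ⊕ M2) ⊕ M1 over the first 8 bytes.
byte 0: (db XOR dd) XOR 6b = 06 XOR 6b = 6d
byte 1: (eb XOR 52) XOR 65 = b9 XOR 65 = dc
byte 2: (91 XOR e0) XOR 72 = 71 XOR 72 = 03
byte 3: (05 XOR 9e) XOR 6e = 9b XOR 6e = f5
byte 4: (59 XOR 3b) XOR 65 = 62 XOR 65 = 07
byte 5: (cc XOR 51) XOR 6c = 9d XOR 6c = f1
byte 6: (e6 XOR 03) XOR 20 = e5 XOR 20 = c5
byte 7: (8c XOR e5) XOR 65 = 69 XOR 65 = 0c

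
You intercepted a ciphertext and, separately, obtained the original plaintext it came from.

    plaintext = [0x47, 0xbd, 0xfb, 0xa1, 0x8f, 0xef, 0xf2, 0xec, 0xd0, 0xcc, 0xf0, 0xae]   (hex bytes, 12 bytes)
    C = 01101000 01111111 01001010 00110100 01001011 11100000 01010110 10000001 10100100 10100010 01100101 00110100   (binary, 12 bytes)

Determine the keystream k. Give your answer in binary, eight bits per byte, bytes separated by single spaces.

Since C = plaintext ⊕ k, XORing both sides with plaintext gives k = plaintext ⊕ C.
byte 0: 47 xor 68 = 2f
byte 1: bd xor 7f = c2
byte 2: fb xor 4a = b1
byte 3: a1 xor 34 = 95
byte 4: 8f xor 4b = c4
byte 5: ef xor e0 = 0f
byte 6: f2 xor 56 = a4
byte 7: ec xor 81 = 6d
byte 8: d0 xor a4 = 74
byte 9: cc xor a2 = 6e
byte 10: f0 xor 65 = 95
byte 11: ae xor 34 = 9a

00101111 11000010 10110001 10010101 11000100 00001111 10100100 01101101 01110100 01101110 10010101 10011010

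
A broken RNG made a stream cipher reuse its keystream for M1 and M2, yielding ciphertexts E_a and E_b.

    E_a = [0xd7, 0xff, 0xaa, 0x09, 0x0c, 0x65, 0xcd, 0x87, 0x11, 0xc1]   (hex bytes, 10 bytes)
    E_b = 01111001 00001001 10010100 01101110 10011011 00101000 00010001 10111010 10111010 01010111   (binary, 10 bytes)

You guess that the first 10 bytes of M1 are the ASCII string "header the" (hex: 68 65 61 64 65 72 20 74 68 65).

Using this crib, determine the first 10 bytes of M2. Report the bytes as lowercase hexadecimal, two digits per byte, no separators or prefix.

c6935f03f23ffc49c3f3

First, E_a ⊕ E_b = (M1 ⊕ K) ⊕ (M2 ⊕ K) = M1 ⊕ M2, so the key drops out. Then M2 = (M1 ⊕ M2) ⊕ M1 over the first 10 bytes.
byte 0: (d7 XOR 79) XOR 68 = ae XOR 68 = c6
byte 1: (ff XOR 09) XOR 65 = f6 XOR 65 = 93
byte 2: (aa XOR 94) XOR 61 = 3e XOR 61 = 5f
byte 3: (09 XOR 6e) XOR 64 = 67 XOR 64 = 03
byte 4: (0c XOR 9b) XOR 65 = 97 XOR 65 = f2
byte 5: (65 XOR 28) XOR 72 = 4d XOR 72 = 3f
byte 6: (cd XOR 11) XOR 20 = dc XOR 20 = fc
byte 7: (87 XOR ba) XOR 74 = 3d XOR 74 = 49
byte 8: (11 XOR ba) XOR 68 = ab XOR 68 = c3
byte 9: (c1 XOR 57) XOR 65 = 96 XOR 65 = f3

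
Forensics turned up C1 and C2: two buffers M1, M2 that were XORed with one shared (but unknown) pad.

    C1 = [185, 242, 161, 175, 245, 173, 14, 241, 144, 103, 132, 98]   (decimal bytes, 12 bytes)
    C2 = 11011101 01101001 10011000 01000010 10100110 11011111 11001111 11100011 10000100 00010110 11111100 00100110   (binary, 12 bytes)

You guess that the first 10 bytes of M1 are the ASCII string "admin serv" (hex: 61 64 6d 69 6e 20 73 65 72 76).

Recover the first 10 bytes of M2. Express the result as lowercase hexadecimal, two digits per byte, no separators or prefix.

First, C1 ⊕ C2 = (M1 ⊕ K) ⊕ (M2 ⊕ K) = M1 ⊕ M2, so the key drops out. Then M2 = (M1 ⊕ M2) ⊕ M1 over the first 10 bytes.
byte 0: (b9 ⊕ dd) ⊕ 61 = 64 ⊕ 61 = 05
byte 1: (f2 ⊕ 69) ⊕ 64 = 9b ⊕ 64 = ff
byte 2: (a1 ⊕ 98) ⊕ 6d = 39 ⊕ 6d = 54
byte 3: (af ⊕ 42) ⊕ 69 = ed ⊕ 69 = 84
byte 4: (f5 ⊕ a6) ⊕ 6e = 53 ⊕ 6e = 3d
byte 5: (ad ⊕ df) ⊕ 20 = 72 ⊕ 20 = 52
byte 6: (0e ⊕ cf) ⊕ 73 = c1 ⊕ 73 = b2
byte 7: (f1 ⊕ e3) ⊕ 65 = 12 ⊕ 65 = 77
byte 8: (90 ⊕ 84) ⊕ 72 = 14 ⊕ 72 = 66
byte 9: (67 ⊕ 16) ⊕ 76 = 71 ⊕ 76 = 07

05ff54843d52b2776607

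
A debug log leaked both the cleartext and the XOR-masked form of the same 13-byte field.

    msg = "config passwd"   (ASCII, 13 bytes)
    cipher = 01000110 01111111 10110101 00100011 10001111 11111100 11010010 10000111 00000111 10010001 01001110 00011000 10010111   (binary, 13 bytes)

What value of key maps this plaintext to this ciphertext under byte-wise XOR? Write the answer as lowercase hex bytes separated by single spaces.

Since cipher = msg ⊕ key, XORing both sides with msg gives key = msg ⊕ cipher.
 99 XOR  70 =  37
111 XOR 127 =  16
110 XOR 181 = 219
102 XOR  35 =  69
105 XOR 143 = 230
103 XOR 252 = 155
 32 XOR 210 = 242
112 XOR 135 = 247
 97 XOR   7 = 102
115 XOR 145 = 226
115 XOR  78 =  61
119 XOR  24 = 111
100 XOR 151 = 243

25 10 db 45 e6 9b f2 f7 66 e2 3d 6f f3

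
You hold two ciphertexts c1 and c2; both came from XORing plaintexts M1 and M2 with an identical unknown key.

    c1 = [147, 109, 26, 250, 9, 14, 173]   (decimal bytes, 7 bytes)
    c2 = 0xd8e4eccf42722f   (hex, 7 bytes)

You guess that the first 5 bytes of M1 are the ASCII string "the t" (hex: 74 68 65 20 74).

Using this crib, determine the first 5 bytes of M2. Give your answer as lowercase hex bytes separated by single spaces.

3f e1 93 15 3f

First, c1 ⊕ c2 = (M1 ⊕ K) ⊕ (M2 ⊕ K) = M1 ⊕ M2, so the key drops out. Then M2 = (M1 ⊕ M2) ⊕ M1 over the first 5 bytes.
byte 0: (93 XOR d8) XOR 74 = 4b XOR 74 = 3f
byte 1: (6d XOR e4) XOR 68 = 89 XOR 68 = e1
byte 2: (1a XOR ec) XOR 65 = f6 XOR 65 = 93
byte 3: (fa XOR cf) XOR 20 = 35 XOR 20 = 15
byte 4: (09 XOR 42) XOR 74 = 4b XOR 74 = 3f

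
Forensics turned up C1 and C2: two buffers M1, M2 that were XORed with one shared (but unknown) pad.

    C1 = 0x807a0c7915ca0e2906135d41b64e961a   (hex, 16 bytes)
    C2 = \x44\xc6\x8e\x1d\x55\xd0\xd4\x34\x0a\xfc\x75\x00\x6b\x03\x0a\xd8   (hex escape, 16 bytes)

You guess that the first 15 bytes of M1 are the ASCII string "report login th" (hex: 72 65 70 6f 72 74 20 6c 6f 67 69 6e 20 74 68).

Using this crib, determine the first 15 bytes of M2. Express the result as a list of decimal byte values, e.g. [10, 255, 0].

[182, 217, 242, 11, 50, 110, 250, 113, 99, 136, 65, 47, 253, 57, 244]

First, C1 ⊕ C2 = (M1 ⊕ K) ⊕ (M2 ⊕ K) = M1 ⊕ M2, so the key drops out. Then M2 = (M1 ⊕ M2) ⊕ M1 over the first 15 bytes.
byte 0: (80 ^ 44) ^ 72 = c4 ^ 72 = b6
byte 1: (7a ^ c6) ^ 65 = bc ^ 65 = d9
byte 2: (0c ^ 8e) ^ 70 = 82 ^ 70 = f2
byte 3: (79 ^ 1d) ^ 6f = 64 ^ 6f = 0b
byte 4: (15 ^ 55) ^ 72 = 40 ^ 72 = 32
byte 5: (ca ^ d0) ^ 74 = 1a ^ 74 = 6e
byte 6: (0e ^ d4) ^ 20 = da ^ 20 = fa
byte 7: (29 ^ 34) ^ 6c = 1d ^ 6c = 71
byte 8: (06 ^ 0a) ^ 6f = 0c ^ 6f = 63
byte 9: (13 ^ fc) ^ 67 = ef ^ 67 = 88
byte 10: (5d ^ 75) ^ 69 = 28 ^ 69 = 41
byte 11: (41 ^ 00) ^ 6e = 41 ^ 6e = 2f
byte 12: (b6 ^ 6b) ^ 20 = dd ^ 20 = fd
byte 13: (4e ^ 03) ^ 74 = 4d ^ 74 = 39
byte 14: (96 ^ 0a) ^ 68 = 9c ^ 68 = f4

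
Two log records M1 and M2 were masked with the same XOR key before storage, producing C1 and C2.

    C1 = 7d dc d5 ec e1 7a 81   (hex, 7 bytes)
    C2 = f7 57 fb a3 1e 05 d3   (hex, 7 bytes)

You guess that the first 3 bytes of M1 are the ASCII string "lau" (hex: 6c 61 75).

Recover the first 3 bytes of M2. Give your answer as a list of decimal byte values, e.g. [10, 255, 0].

[230, 234, 91]

First, C1 ⊕ C2 = (M1 ⊕ K) ⊕ (M2 ⊕ K) = M1 ⊕ M2, so the key drops out. Then M2 = (M1 ⊕ M2) ⊕ M1 over the first 3 bytes.
byte 0: (7d ^ f7) ^ 6c = 8a ^ 6c = e6
byte 1: (dc ^ 57) ^ 61 = 8b ^ 61 = ea
byte 2: (d5 ^ fb) ^ 75 = 2e ^ 75 = 5b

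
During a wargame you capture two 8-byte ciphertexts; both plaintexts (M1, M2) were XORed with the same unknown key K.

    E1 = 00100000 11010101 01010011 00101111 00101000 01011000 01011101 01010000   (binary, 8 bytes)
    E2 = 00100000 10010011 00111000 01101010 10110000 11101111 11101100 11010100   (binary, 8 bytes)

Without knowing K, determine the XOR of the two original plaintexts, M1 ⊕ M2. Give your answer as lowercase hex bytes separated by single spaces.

E1 ⊕ E2 = (M1 ⊕ K) ⊕ (M2 ⊕ K) = M1 ⊕ M2 — the shared key cancels under XOR.
20 ^ 20 = 00
d5 ^ 93 = 46
53 ^ 38 = 6b
2f ^ 6a = 45
28 ^ b0 = 98
58 ^ ef = b7
5d ^ ec = b1
50 ^ d4 = 84

00 46 6b 45 98 b7 b1 84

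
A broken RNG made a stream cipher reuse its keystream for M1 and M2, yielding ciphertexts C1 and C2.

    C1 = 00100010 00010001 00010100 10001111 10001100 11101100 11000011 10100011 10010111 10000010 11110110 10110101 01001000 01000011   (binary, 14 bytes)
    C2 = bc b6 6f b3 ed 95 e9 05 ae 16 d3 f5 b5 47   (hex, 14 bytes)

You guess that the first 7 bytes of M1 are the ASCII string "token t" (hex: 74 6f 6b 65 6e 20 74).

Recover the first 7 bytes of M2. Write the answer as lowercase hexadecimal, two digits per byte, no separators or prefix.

eac810590f595e

First, C1 ⊕ C2 = (M1 ⊕ K) ⊕ (M2 ⊕ K) = M1 ⊕ M2, so the key drops out. Then M2 = (M1 ⊕ M2) ⊕ M1 over the first 7 bytes.
byte 0: (22 xor bc) xor 74 = 9e xor 74 = ea
byte 1: (11 xor b6) xor 6f = a7 xor 6f = c8
byte 2: (14 xor 6f) xor 6b = 7b xor 6b = 10
byte 3: (8f xor b3) xor 65 = 3c xor 65 = 59
byte 4: (8c xor ed) xor 6e = 61 xor 6e = 0f
byte 5: (ec xor 95) xor 20 = 79 xor 20 = 59
byte 6: (c3 xor e9) xor 74 = 2a xor 74 = 5e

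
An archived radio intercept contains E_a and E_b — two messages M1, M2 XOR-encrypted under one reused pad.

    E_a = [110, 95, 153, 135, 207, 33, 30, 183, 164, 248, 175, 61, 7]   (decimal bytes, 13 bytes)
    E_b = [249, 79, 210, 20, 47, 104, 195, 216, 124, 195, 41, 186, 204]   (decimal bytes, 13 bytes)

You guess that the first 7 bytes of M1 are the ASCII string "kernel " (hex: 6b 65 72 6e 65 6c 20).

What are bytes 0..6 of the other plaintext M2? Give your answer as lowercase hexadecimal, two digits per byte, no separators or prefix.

First, E_a ⊕ E_b = (M1 ⊕ K) ⊕ (M2 ⊕ K) = M1 ⊕ M2, so the key drops out. Then M2 = (M1 ⊕ M2) ⊕ M1 over the first 7 bytes.
byte 0: (6e xor f9) xor 6b = 97 xor 6b = fc
byte 1: (5f xor 4f) xor 65 = 10 xor 65 = 75
byte 2: (99 xor d2) xor 72 = 4b xor 72 = 39
byte 3: (87 xor 14) xor 6e = 93 xor 6e = fd
byte 4: (cf xor 2f) xor 65 = e0 xor 65 = 85
byte 5: (21 xor 68) xor 6c = 49 xor 6c = 25
byte 6: (1e xor c3) xor 20 = dd xor 20 = fd

fc7539fd8525fd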